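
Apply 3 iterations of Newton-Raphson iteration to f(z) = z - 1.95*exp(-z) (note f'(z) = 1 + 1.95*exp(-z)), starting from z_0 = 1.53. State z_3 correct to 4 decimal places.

z_0 = 1.530000: f = 1.107755, f' = 1.422245 → z_1 = 1.530000 - (1.107755)/(1.422245) = 0.751122
z_1 = 0.751122: f = -0.168960, f' = 1.920082 → z_2 = 0.751122 - (-0.168960)/(1.920082) = 0.839118
z_2 = 0.839118: f = -0.003460, f' = 1.842578 → z_3 = 0.839118 - (-0.003460)/(1.842578) = 0.840996

0.8410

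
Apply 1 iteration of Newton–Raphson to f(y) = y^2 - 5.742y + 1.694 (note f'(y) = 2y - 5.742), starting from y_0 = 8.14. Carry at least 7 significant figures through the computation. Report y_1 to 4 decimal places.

y_0 = 8.140000: f = 21.213720, f' = 10.538000 → y_1 = 8.140000 - (21.213720)/(10.538000) = 6.126931

6.1269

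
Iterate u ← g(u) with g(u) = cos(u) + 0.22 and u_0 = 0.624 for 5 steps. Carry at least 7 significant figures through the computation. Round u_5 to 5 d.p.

0.92300

u_1 = g(0.624000) = 1.031548
u_2 = g(1.031548) = 0.733491
u_3 = g(0.733491) = 0.962842
u_4 = g(0.962842) = 0.791190
u_5 = g(0.791190) = 0.923000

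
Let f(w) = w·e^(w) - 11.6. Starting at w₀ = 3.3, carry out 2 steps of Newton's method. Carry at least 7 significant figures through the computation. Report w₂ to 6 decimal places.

2.137113

Newton update: w ← w − f(w)/f'(w).
f'(w) = (w + 1)·e^(w)
w_0 = 3.300000: f = 77.871708, f' = 116.584347 → w_1 = 3.300000 - (77.871708)/(116.584347) = 2.632057
w_1 = 2.632057: f = 24.991741, f' = 50.494077 → w_2 = 2.632057 - (24.991741)/(50.494077) = 2.137113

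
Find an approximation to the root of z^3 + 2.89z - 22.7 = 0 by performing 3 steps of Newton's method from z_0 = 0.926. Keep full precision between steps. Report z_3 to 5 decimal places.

f'(z) = 3z^2 + 2.89
z_0 = 0.926000: f = -19.229837, f' = 5.462428 → z_1 = 0.926000 - (-19.229837)/(5.462428) = 4.446383
z_1 = 4.446383: f = 78.056453, f' = 62.200958 → z_2 = 4.446383 - (78.056453)/(62.200958) = 3.191475
z_2 = 3.191475: f = 19.030178, f' = 33.446541 → z_3 = 3.191475 - (19.030178)/(33.446541) = 2.622502

2.62250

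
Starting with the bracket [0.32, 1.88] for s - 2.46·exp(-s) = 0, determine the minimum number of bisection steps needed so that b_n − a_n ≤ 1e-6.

Initial width b − a = 1.88 − 0.32 = 1.560000.
After n steps the width is (b−a)/2^n; need (b−a)/2^n ≤ 1e-6.
So n ≥ log₂(1.560000/1e-6) = log₂(1560000.0000) ≈ 20.5731.
Hence n = 21.

21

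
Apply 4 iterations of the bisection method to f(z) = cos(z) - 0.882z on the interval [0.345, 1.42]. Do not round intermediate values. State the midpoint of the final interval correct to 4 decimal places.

f(0.345000) = 0.636785, f(1.420000) = -1.102215 (opposite signs)
step 1: m = 0.882500, f(m) = -0.143143 < 0 → root in [0.345000, 0.882500]
step 2: m = 0.613750, f(m) = 0.276167 > 0 → root in [0.613750, 0.882500]
step 3: m = 0.748125, f(m) = 0.073119 > 0 → root in [0.748125, 0.882500]
step 4: m = 0.815312, f(m) = -0.033465 < 0 → root in [0.748125, 0.815312]
Midpoint of [0.748125, 0.815312] = 0.781719

0.7817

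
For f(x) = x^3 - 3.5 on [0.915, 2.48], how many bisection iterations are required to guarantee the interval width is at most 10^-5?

18

Initial width b − a = 2.48 − 0.915 = 1.565000.
After n steps the width is (b−a)/2^n; need (b−a)/2^n ≤ 10^-5.
So n ≥ log₂(1.565000/10^-5) = log₂(156500.0000) ≈ 17.2558.
Hence n = 18.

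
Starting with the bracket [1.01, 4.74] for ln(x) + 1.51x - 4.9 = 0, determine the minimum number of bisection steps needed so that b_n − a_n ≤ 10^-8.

Initial width b − a = 4.74 − 1.01 = 3.730000.
After n steps the width is (b−a)/2^n; need (b−a)/2^n ≤ 10^-8.
So n ≥ log₂(3.730000/10^-8) = log₂(373000000.0000) ≈ 28.4746.
Hence n = 29.

29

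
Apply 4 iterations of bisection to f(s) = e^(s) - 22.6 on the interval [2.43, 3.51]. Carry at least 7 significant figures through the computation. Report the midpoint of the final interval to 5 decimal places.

f(2.430000) = -11.241118, f(3.510000) = 10.848268 (opposite signs)
step 1: m = 2.970000, f(m) = -3.108080 < 0 → root in [2.970000, 3.510000]
step 2: m = 3.240000, f(m) = 2.933722 > 0 → root in [2.970000, 3.240000]
step 3: m = 3.105000, f(m) = -0.290781 < 0 → root in [3.105000, 3.240000]
step 4: m = 3.172500, f(m) = 1.267078 > 0 → root in [3.105000, 3.172500]
Midpoint of [3.105000, 3.172500] = 3.138750

3.13875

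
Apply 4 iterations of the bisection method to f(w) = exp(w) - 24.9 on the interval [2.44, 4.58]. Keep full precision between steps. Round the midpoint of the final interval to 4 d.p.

f(2.440000) = -13.426959, f(4.580000) = 72.614394 (opposite signs)
step 1: m = 3.510000, f(m) = 8.548268 > 0 → root in [2.440000, 3.510000]
step 2: m = 2.975000, f(m) = -5.310377 < 0 → root in [2.975000, 3.510000]
step 3: m = 3.242500, f(m) = 0.697636 > 0 → root in [2.975000, 3.242500]
step 4: m = 3.108750, f(m) = -2.506964 < 0 → root in [3.108750, 3.242500]
Midpoint of [3.108750, 3.242500] = 3.175625

3.1756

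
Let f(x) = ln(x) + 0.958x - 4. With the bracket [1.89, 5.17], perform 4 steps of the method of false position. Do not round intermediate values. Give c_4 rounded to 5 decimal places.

f(1.890000) = -1.552803, f(5.170000) = 2.595733
step 1: c = 3.117709, f(c) = 0.123864 > 0 → new bracket [1.890000, 3.117709]
step 2: c = 3.027012, f(c) = 0.007454 > 0 → new bracket [1.890000, 3.027012]
step 3: c = 3.021580, f(c) = 0.000454 > 0 → new bracket [1.890000, 3.021580]
step 4: c = 3.021250, f(c) = 0.000028 > 0 → new bracket [1.890000, 3.021250]

3.02125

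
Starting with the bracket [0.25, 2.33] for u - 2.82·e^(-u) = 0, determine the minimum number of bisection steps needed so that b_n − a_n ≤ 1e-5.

Initial width b − a = 2.33 − 0.25 = 2.080000.
After n steps the width is (b−a)/2^n; need (b−a)/2^n ≤ 1e-5.
So n ≥ log₂(2.080000/1e-5) = log₂(208000.0000) ≈ 17.6662.
Hence n = 18.

18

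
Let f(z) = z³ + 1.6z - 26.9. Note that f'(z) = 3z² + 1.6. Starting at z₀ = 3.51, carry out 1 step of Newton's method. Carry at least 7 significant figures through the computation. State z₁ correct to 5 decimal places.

2.94051

z_0 = 3.510000: f = 21.959551, f' = 38.560300 → z_1 = 3.510000 - (21.959551)/(38.560300) = 2.940514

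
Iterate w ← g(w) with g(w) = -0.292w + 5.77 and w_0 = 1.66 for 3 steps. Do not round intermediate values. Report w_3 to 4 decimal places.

w_1 = g(1.660000) = 5.285280
w_2 = g(5.285280) = 4.226698
w_3 = g(4.226698) = 4.535804

4.5358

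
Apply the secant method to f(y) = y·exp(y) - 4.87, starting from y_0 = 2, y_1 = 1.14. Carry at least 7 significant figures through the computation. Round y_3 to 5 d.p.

1.32119

Secant update: y_(k+1) = y_k − f(y_k)·(y_k − y_(k-1))/(f(y_k) − f(y_(k-1))).
f(y_0) = 9.908112, f(y_1) = -1.305484
y_2 = 1.140000 - (-1.305484)·(1.140000 - 2.000000)/(-1.305484 - (9.908112)) = 1.240121; f(y_2) = -0.584103
y_3 = 1.240121 - (-0.584103)·(1.240121 - 1.140000)/(-0.584103 - (-1.305484)) = 1.321189; f(y_3) = 0.081651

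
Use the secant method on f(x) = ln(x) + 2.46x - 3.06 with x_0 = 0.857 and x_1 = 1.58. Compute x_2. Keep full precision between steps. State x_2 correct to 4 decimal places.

f(x_0) = -1.106097, f(x_1) = 1.284225
x_2 = 1.580000 - (1.284225)·(1.580000 - 0.857000)/(1.284225 - (-1.106097)) = 1.191561; f(x_2) = 0.046504

1.1916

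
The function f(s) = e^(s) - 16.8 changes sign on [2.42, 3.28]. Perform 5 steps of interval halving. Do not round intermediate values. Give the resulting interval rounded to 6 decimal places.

[2.796250, 2.823125]

f(2.420000) = -5.554141, f(3.280000) = 9.775773 (opposite signs)
step 1: m = 2.850000, f(m) = 0.487782 > 0 → root in [2.420000, 2.850000]
step 2: m = 2.635000, f(m) = -2.856688 < 0 → root in [2.635000, 2.850000]
step 3: m = 2.742500, f(m) = -1.274249 < 0 → root in [2.742500, 2.850000]
step 4: m = 2.796250, f(m) = -0.416905 < 0 → root in [2.796250, 2.850000]
step 5: m = 2.823125, f(m) = 0.029360 > 0 → root in [2.796250, 2.823125]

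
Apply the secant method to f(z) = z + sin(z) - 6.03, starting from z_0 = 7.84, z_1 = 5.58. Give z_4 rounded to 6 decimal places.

f(z_0) = 2.809902, f(z_1) = -1.096651
z_2 = 5.580000 - (-1.096651)·(5.580000 - 7.840000)/(-1.096651 - (2.809902)) = 6.214429; f(z_2) = 0.115727
z_3 = 6.214429 - (0.115727)·(6.214429 - 5.580000)/(0.115727 - (-1.096651)) = 6.153870; f(z_3) = -0.005085
z_4 = 6.153870 - (-0.005085)·(6.153870 - 6.214429)/(-0.005085 - (0.115727)) = 6.156419; f(z_4) = -0.000008

6.156419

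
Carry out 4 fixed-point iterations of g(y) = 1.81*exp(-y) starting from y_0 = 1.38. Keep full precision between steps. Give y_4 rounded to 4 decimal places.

1.0192

y_1 = g(1.380000) = 0.455357
y_2 = g(0.455357) = 1.147941
y_3 = g(1.147941) = 0.574294
y_4 = g(0.574294) = 1.019215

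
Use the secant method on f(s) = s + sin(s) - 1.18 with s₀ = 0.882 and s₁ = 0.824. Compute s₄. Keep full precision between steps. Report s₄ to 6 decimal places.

f(s_0) = 0.474012, f(s_1) = 0.377869
s_2 = 0.824000 - (0.377869)·(0.824000 - 0.882000)/(0.377869 - (0.474012)) = 0.596043; f(s_2) = -0.022584
s_3 = 0.596043 - (-0.022584)·(0.596043 - 0.824000)/(-0.022584 - (0.377869)) = 0.608899; f(s_3) = 0.000864
s_4 = 0.608899 - (0.000864)·(0.608899 - 0.596043)/(0.000864 - (-0.022584)) = 0.608425; f(s_4) = 0.000002

0.608425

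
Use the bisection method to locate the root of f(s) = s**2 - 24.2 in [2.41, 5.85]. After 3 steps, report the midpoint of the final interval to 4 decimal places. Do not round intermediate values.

4.7750

f(2.410000) = -18.391900, f(5.850000) = 10.022500 (opposite signs)
step 1: m = 4.130000, f(m) = -7.143100 < 0 → root in [4.130000, 5.850000]
step 2: m = 4.990000, f(m) = 0.700100 > 0 → root in [4.130000, 4.990000]
step 3: m = 4.560000, f(m) = -3.406400 < 0 → root in [4.560000, 4.990000]
Midpoint of [4.560000, 4.990000] = 4.775000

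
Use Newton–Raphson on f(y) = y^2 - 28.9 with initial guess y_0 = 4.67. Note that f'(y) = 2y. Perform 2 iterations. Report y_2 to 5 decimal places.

y_0 = 4.670000: f = -7.091100, f' = 9.340000 → y_1 = 4.670000 - (-7.091100)/(9.340000) = 5.429218
y_1 = 5.429218: f = 0.576413, f' = 10.858437 → y_2 = 5.429218 - (0.576413)/(10.858437) = 5.376134

5.37613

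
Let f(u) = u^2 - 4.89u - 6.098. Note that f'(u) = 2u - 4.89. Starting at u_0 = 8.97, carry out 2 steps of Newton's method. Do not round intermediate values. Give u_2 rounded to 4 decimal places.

5.9807

u_0 = 8.970000: f = 30.499600, f' = 13.050000 → u_1 = 8.970000 - (30.499600)/(13.050000) = 6.632866
u_1 = 6.632866: f = 5.462196, f' = 8.375732 → u_2 = 6.632866 - (5.462196)/(8.375732) = 5.980720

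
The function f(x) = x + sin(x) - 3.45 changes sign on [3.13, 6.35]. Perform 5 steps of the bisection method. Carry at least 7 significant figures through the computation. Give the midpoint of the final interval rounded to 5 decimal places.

4.38781

f(3.130000) = -0.308408, f(6.350000) = 2.966765 (opposite signs)
step 1: m = 4.740000, f(m) = 0.290381 > 0 → root in [3.130000, 4.740000]
step 2: m = 3.935000, f(m) = -0.227747 < 0 → root in [3.935000, 4.740000]
step 3: m = 4.337500, f(m) = -0.043048 < 0 → root in [4.337500, 4.740000]
step 4: m = 4.538750, f(m) = 0.103787 > 0 → root in [4.337500, 4.538750]
step 5: m = 4.438125, f(m) = 0.025500 > 0 → root in [4.337500, 4.438125]
Midpoint of [4.337500, 4.438125] = 4.387813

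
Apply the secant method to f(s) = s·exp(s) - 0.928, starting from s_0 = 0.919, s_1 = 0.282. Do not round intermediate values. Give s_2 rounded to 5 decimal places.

0.46490

Secant update: s_(k+1) = s_k − f(s_k)·(s_k − s_(k-1))/(f(s_k) − f(s_(k-1))).
f(s_0) = 1.375733, f(s_1) = -0.554130
s_2 = 0.282000 - (-0.554130)·(0.282000 - 0.919000)/(-0.554130 - (1.375733)) = 0.464905; f(s_2) = -0.187936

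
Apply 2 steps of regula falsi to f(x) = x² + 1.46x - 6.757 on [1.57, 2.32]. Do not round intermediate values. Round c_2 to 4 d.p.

f(1.570000) = -1.999900, f(2.320000) = 2.012600
step 1: c = 1.943813, f(c) = -0.140624 < 0 → new bracket [1.943813, 2.320000]
step 2: c = 1.968381, f(c) = -0.008639 < 0 → new bracket [1.968381, 2.320000]

1.9684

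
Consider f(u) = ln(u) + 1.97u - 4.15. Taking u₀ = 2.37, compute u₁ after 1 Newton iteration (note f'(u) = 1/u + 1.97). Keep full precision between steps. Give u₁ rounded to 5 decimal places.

1.79231

Newton update: u ← u − f(u)/f'(u).
u_0 = 2.370000: f = 1.381790, f' = 2.391941 → u_1 = 2.370000 - (1.381790)/(2.391941) = 1.792314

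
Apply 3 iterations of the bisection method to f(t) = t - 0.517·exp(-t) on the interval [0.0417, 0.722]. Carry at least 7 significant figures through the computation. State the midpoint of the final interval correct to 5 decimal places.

0.33933

f(0.041700) = -0.454184, f(0.722000) = 0.470852 (opposite signs)
step 1: m = 0.381850, f(m) = 0.028947 > 0 → root in [0.041700, 0.381850]
step 2: m = 0.211775, f(m) = -0.206554 < 0 → root in [0.211775, 0.381850]
step 3: m = 0.296812, f(m) = -0.087413 < 0 → root in [0.296812, 0.381850]
Midpoint of [0.296812, 0.381850] = 0.339331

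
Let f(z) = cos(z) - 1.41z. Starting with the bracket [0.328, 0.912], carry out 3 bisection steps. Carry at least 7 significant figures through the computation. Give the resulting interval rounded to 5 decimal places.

f(0.328000) = 0.484209, f(0.912000) = -0.673754 (opposite signs)
step 1: m = 0.620000, f(m) = -0.060322 < 0 → root in [0.328000, 0.620000]
step 2: m = 0.474000, f(m) = 0.221410 > 0 → root in [0.474000, 0.620000]
step 3: m = 0.547000, f(m) = 0.082819 > 0 → root in [0.547000, 0.620000]

[0.54700, 0.62000]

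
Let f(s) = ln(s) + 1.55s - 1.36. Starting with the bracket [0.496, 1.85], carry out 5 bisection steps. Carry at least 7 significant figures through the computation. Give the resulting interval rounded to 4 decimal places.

f(0.496000) = -1.292379, f(1.850000) = 2.122686 (opposite signs)
step 1: m = 1.173000, f(m) = 0.617715 > 0 → root in [0.496000, 1.173000]
step 2: m = 0.834500, f(m) = -0.247448 < 0 → root in [0.834500, 1.173000]
step 3: m = 1.003750, f(m) = 0.199555 > 0 → root in [0.834500, 1.003750]
step 4: m = 0.919125, f(m) = -0.019689 < 0 → root in [0.919125, 1.003750]
step 5: m = 0.961438, f(m) = 0.090902 > 0 → root in [0.919125, 0.961438]

[0.9191, 0.9614]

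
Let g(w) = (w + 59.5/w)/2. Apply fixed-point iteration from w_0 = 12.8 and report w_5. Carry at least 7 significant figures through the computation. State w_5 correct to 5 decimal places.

7.71362

w_1 = g(12.800000) = 8.724219
w_2 = g(8.724219) = 7.772157
w_3 = g(7.772157) = 7.713845
w_4 = g(7.713845) = 7.713624
w_5 = g(7.713624) = 7.713624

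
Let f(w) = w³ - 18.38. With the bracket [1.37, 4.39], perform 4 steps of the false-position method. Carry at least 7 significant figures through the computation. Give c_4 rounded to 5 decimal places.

False-position update: c = (a·f(b) − b·f(a))/(f(b) − f(a)); replace the endpoint whose sign matches f(c).
f(1.370000) = -15.808647, f(4.390000) = 66.224519
step 1: c = 1.951986, f(c) = -10.942452 < 0 → new bracket [1.951986, 4.390000]
step 2: c = 2.297702, f(c) = -6.249441 < 0 → new bracket [2.297702, 4.390000]
step 3: c = 2.478121, f(c) = -3.161656 < 0 → new bracket [2.478121, 4.390000]
step 4: c = 2.565238, f(c) = -1.499598 < 0 → new bracket [2.565238, 4.390000]

2.56524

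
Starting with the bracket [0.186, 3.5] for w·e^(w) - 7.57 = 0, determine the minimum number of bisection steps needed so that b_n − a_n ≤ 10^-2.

9

Initial width b − a = 3.5 − 0.186 = 3.314000.
After n steps the width is (b−a)/2^n; need (b−a)/2^n ≤ 10^-2.
So n ≥ log₂(3.314000/10^-2) = log₂(331.4000) ≈ 8.3724.
Hence n = 9.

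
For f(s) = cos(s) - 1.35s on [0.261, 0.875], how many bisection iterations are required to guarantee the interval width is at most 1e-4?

13

Initial width b − a = 0.875 − 0.261 = 0.614000.
After n steps the width is (b−a)/2^n; need (b−a)/2^n ≤ 1e-4.
So n ≥ log₂(0.614000/1e-4) = log₂(6140.0000) ≈ 12.5840.
Hence n = 13.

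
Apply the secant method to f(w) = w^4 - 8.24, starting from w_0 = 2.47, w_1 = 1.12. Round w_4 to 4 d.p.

Secant update: w_(k+1) = w_k − f(w_k)·(w_k − w_(k-1))/(f(w_k) − f(w_(k-1))).
f(w_0) = 28.980981, f(w_1) = -6.666481
w_2 = 1.120000 - (-6.666481)·(1.120000 - 2.470000)/(-6.666481 - (28.980981)) = 1.372465; f(w_2) = -4.691821
w_3 = 1.372465 - (-4.691821)·(1.372465 - 1.120000)/(-4.691821 - (-6.666481)) = 1.972327; f(w_3) = 6.892665
w_4 = 1.972327 - (6.892665)·(1.972327 - 1.372465)/(6.892665 - (-4.691821)) = 1.615415; f(w_4) = -1.430174

1.6154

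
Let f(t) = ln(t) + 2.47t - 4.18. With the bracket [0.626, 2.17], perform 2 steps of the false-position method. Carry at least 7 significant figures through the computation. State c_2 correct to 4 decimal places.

f(0.626000) = -3.102185, f(2.170000) = 1.954627
step 1: c = 1.573192, f(c) = 0.158892 > 0 → new bracket [0.626000, 1.573192]
step 2: c = 1.527042, f(c) = 0.015125 > 0 → new bracket [0.626000, 1.527042]

1.5270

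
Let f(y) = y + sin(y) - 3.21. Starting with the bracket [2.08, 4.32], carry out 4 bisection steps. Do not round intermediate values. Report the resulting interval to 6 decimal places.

f(2.080000) = -0.256867, f(4.320000) = 0.186002 (opposite signs)
step 1: m = 3.200000, f(m) = -0.068374 < 0 → root in [3.200000, 4.320000]
step 2: m = 3.760000, f(m) = -0.029738 < 0 → root in [3.760000, 4.320000]
step 3: m = 4.040000, f(m) = 0.047664 > 0 → root in [3.760000, 4.040000]
step 4: m = 3.900000, f(m) = 0.002234 > 0 → root in [3.760000, 3.900000]

[3.760000, 3.900000]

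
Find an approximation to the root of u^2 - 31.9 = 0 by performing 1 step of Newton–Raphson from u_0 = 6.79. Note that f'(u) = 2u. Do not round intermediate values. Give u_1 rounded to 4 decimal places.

Newton update: u ← u − f(u)/f'(u).
u_0 = 6.790000: f = 14.204100, f' = 13.580000 → u_1 = 6.790000 - (14.204100)/(13.580000) = 5.744043

5.7440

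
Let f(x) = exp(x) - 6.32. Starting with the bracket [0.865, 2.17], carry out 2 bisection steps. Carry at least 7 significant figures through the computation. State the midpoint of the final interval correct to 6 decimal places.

1.680625

f(0.865000) = -3.944994, f(2.170000) = 2.438284 (opposite signs)
step 1: m = 1.517500, f(m) = -1.759191 < 0 → root in [1.517500, 2.170000]
step 2: m = 1.843750, f(m) = 0.000195 > 0 → root in [1.517500, 1.843750]
Midpoint of [1.517500, 1.843750] = 1.680625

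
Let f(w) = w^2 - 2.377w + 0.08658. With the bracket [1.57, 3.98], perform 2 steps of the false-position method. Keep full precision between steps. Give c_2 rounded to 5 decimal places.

2.15588

f(1.570000) = -1.180410, f(3.980000) = 6.466520
step 1: c = 1.942017, f(c) = -0.758164 < 0 → new bracket [1.942017, 3.980000]
step 2: c = 2.155885, f(c) = -0.390119 < 0 → new bracket [2.155885, 3.980000]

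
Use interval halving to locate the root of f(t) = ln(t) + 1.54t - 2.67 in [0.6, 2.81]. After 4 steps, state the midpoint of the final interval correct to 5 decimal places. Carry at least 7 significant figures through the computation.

1.49781

f(0.600000) = -2.256826, f(2.810000) = 2.690584 (opposite signs)
step 1: m = 1.705000, f(m) = 0.489265 > 0 → root in [0.600000, 1.705000]
step 2: m = 1.152500, f(m) = -0.753217 < 0 → root in [1.152500, 1.705000]
step 3: m = 1.428750, f(m) = -0.112925 < 0 → root in [1.428750, 1.705000]
step 4: m = 1.566875, f(m) = 0.192071 > 0 → root in [1.428750, 1.566875]
Midpoint of [1.428750, 1.566875] = 1.497812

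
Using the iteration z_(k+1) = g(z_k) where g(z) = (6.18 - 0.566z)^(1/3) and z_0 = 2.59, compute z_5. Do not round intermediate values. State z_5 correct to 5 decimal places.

1.73242

z_1 = g(2.590000) = 1.676737
z_2 = g(1.676737) = 1.735910
z_3 = g(1.735910) = 1.732198
z_4 = g(1.732198) = 1.732431
z_5 = g(1.732431) = 1.732416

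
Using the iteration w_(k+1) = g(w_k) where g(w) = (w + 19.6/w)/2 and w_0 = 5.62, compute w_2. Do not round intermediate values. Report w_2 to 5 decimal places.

4.42895

w_1 = g(5.620000) = 4.553772
w_2 = g(4.553772) = 4.428948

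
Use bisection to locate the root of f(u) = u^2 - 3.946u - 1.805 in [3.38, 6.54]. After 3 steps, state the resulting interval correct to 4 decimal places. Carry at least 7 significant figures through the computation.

f(3.380000) = -3.718080, f(6.540000) = 15.159760 (opposite signs)
step 1: m = 4.960000, f(m) = 3.224440 > 0 → root in [3.380000, 4.960000]
step 2: m = 4.170000, f(m) = -0.870920 < 0 → root in [4.170000, 4.960000]
step 3: m = 4.565000, f(m) = 1.020735 > 0 → root in [4.170000, 4.565000]

[4.1700, 4.5650]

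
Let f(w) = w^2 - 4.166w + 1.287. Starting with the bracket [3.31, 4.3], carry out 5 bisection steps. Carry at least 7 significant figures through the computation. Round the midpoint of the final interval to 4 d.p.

f(3.310000) = -1.546360, f(4.300000) = 1.863200 (opposite signs)
step 1: m = 3.805000, f(m) = -0.086605 < 0 → root in [3.805000, 4.300000]
step 2: m = 4.052500, f(m) = 0.827041 > 0 → root in [3.805000, 4.052500]
step 3: m = 3.928750, f(m) = 0.354904 > 0 → root in [3.805000, 3.928750]
step 4: m = 3.866875, f(m) = 0.130321 > 0 → root in [3.805000, 3.866875]
step 5: m = 3.835938, f(m) = 0.020901 > 0 → root in [3.805000, 3.835938]
Midpoint of [3.805000, 3.835938] = 3.820469

3.8205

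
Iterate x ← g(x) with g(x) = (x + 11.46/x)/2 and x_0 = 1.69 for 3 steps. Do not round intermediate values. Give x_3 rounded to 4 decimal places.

x_1 = g(1.690000) = 4.235533
x_2 = g(4.235533) = 3.470607
x_3 = g(3.470607) = 3.386312

3.3863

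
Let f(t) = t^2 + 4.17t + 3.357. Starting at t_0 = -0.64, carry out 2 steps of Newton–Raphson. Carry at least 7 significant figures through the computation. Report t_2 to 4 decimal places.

f'(t) = 2t + 4.17
t_0 = -0.640000: f = 1.097800, f' = 2.890000 → t_1 = -0.640000 - (1.097800)/(2.890000) = -1.019862
t_1 = -1.019862: f = 0.144295, f' = 2.130277 → t_2 = -1.019862 - (0.144295)/(2.130277) = -1.087597

-1.0876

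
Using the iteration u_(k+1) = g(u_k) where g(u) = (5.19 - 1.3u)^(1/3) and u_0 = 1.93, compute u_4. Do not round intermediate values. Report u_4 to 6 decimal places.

u_1 = g(1.930000) = 1.389203
u_2 = g(1.389203) = 1.501338
u_3 = g(1.501338) = 1.479462
u_4 = g(1.479462) = 1.483781

1.483781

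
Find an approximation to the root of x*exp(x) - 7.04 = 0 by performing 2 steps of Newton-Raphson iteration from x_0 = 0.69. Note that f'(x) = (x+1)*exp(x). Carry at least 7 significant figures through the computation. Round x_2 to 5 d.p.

1.86276

Newton update: x ← x − f(x)/f'(x).
x_0 = 0.690000: f = -5.664336, f' = 3.369379 → x_1 = 0.690000 - (-5.664336)/(3.369379) = 2.371122
x_1 = 2.371122: f = 18.353284, f' = 36.102681 → x_2 = 2.371122 - (18.353284)/(36.102681) = 1.862758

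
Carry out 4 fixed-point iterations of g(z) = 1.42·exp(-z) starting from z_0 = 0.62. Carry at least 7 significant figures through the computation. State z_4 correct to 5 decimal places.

0.68238

z_1 = g(0.620000) = 0.763881
z_2 = g(0.763881) = 0.661514
z_3 = g(0.661514) = 0.732819
z_4 = g(0.732819) = 0.682385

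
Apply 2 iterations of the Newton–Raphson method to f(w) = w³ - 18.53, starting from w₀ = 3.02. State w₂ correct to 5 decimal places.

2.64694

f'(w) = 3w²
w_0 = 3.020000: f = 9.013608, f' = 27.361200 → w_1 = 3.020000 - (9.013608)/(27.361200) = 2.690570
w_1 = 2.690570: f = 0.947479, f' = 21.717496 → w_2 = 2.690570 - (0.947479)/(21.717496) = 2.646942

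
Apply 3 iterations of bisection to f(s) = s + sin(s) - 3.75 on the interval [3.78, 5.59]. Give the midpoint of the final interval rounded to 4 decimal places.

4.7981

f(3.780000) = -0.565917, f(5.590000) = 1.201009 (opposite signs)
step 1: m = 4.685000, f(m) = -0.064625 < 0 → root in [4.685000, 5.590000]
step 2: m = 5.137500, f(m) = 0.476507 > 0 → root in [4.685000, 5.137500]
step 3: m = 4.911250, f(m) = 0.180958 > 0 → root in [4.685000, 4.911250]
Midpoint of [4.685000, 4.911250] = 4.798125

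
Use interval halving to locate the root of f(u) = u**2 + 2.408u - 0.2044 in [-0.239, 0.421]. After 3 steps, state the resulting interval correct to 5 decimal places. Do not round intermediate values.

f(-0.239000) = -0.722791, f(0.421000) = 0.986609 (opposite signs)
step 1: m = 0.091000, f(m) = 0.023009 > 0 → root in [-0.239000, 0.091000]
step 2: m = -0.074000, f(m) = -0.377116 < 0 → root in [-0.074000, 0.091000]
step 3: m = 0.008500, f(m) = -0.183860 < 0 → root in [0.008500, 0.091000]

[0.00850, 0.09100]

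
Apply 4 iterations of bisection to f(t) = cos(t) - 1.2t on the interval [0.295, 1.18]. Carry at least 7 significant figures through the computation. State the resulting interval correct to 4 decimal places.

f(0.295000) = 0.602802, f(1.180000) = -1.035075 (opposite signs)
step 1: m = 0.737500, f(m) = -0.144848 < 0 → root in [0.295000, 0.737500]
step 2: m = 0.516250, f(m) = 0.250176 > 0 → root in [0.516250, 0.737500]
step 3: m = 0.626875, f(m) = 0.057615 > 0 → root in [0.626875, 0.737500]
step 4: m = 0.682187, f(m) = -0.042430 < 0 → root in [0.626875, 0.682187]

[0.6269, 0.6822]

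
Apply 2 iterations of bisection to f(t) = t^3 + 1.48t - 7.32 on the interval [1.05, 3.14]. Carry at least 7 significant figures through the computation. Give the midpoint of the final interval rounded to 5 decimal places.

1.83375

f(1.050000) = -4.608375, f(3.140000) = 28.286344 (opposite signs)
step 1: m = 2.095000, f(m) = 4.975607 > 0 → root in [1.050000, 2.095000]
step 2: m = 1.572500, f(m) = -1.104291 < 0 → root in [1.572500, 2.095000]
Midpoint of [1.572500, 2.095000] = 1.833750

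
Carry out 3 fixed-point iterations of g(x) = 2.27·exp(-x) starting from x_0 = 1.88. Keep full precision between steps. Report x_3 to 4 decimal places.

x_1 = g(1.880000) = 0.346380
x_2 = g(0.346380) = 1.605444
x_3 = g(1.605444) = 0.455817

0.4558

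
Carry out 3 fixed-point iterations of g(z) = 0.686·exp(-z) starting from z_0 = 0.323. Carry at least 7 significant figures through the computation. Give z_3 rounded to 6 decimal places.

0.451872

z_1 = g(0.323000) = 0.496646
z_2 = g(0.496646) = 0.417478
z_3 = g(0.417478) = 0.451872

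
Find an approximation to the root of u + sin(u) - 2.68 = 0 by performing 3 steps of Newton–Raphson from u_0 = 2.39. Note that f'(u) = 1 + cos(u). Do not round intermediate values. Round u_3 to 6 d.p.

1.674091

u_0 = 2.390000: f = 0.392803, f' = 0.269398 → u_1 = 2.390000 - (0.392803)/(0.269398) = 0.931921
u_1 = 0.931921: f = -0.945313, f' = 1.596293 → u_2 = 0.931921 - (-0.945313)/(1.596293) = 1.524113
u_2 = 1.524113: f = -0.156977, f' = 1.046666 → u_3 = 1.524113 - (-0.156977)/(1.046666) = 1.674091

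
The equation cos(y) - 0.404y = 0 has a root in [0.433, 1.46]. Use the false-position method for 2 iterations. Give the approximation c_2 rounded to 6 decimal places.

f(0.433000) = 0.732779, f(1.460000) = -0.479270
step 1: c = 1.053902, f(c) = 0.068406 > 0 → new bracket [1.053902, 1.460000]
step 2: c = 1.104625, f(c) = 0.003201 > 0 → new bracket [1.104625, 1.460000]

1.104625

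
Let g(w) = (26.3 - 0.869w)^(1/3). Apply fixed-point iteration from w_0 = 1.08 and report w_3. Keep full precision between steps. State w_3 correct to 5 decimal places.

2.87655

w_1 = g(1.080000) = 2.938043
w_2 = g(2.938043) = 2.874321
w_3 = g(2.874321) = 2.876554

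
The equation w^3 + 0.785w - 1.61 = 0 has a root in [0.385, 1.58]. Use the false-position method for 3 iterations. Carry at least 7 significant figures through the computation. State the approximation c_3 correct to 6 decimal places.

f(0.385000) = -1.250708, f(1.580000) = 3.574612
step 1: c = 0.694740, f(c) = -0.729303 < 0 → new bracket [0.694740, 1.580000]
step 2: c = 0.844748, f(c) = -0.344060 < 0 → new bracket [0.844748, 1.580000]
step 3: c = 0.909304, f(c) = -0.144354 < 0 → new bracket [0.909304, 1.580000]

0.909304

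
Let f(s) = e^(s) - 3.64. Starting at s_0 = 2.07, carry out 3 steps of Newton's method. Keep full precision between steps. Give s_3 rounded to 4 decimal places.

1.2923

f'(s) = e^(s)
s_0 = 2.070000: f = 4.284823, f' = 7.924823 → s_1 = 2.070000 - (4.284823)/(7.924823) = 1.529316
s_1 = 1.529316: f = 0.975020, f' = 4.615020 → s_2 = 1.529316 - (0.975020)/(4.615020) = 1.318045
s_2 = 1.318045: f = 0.096111, f' = 3.736111 → s_3 = 1.318045 - (0.096111)/(3.736111) = 1.292320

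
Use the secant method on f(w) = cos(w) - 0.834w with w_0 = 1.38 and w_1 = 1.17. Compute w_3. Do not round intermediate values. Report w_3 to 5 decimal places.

Secant update: w_(k+1) = w_k − f(w_k)·(w_k − w_(k-1))/(f(w_k) − f(w_(k-1))).
f(w_0) = -0.961279, f(w_1) = -0.585628
w_2 = 1.170000 - (-0.585628)·(1.170000 - 1.380000)/(-0.585628 - (-0.961279)) = 0.842616; f(w_2) = -0.037230
w_3 = 0.842616 - (-0.037230)·(0.842616 - 1.170000)/(-0.037230 - (-0.585628)) = 0.820391; f(w_3) = -0.002271

0.82039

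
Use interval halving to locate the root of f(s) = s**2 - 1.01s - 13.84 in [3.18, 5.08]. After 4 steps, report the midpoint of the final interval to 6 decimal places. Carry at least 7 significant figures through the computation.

f(3.180000) = -6.939400, f(5.080000) = 6.835600 (opposite signs)
step 1: m = 4.130000, f(m) = -0.954400 < 0 → root in [4.130000, 5.080000]
step 2: m = 4.605000, f(m) = 2.714975 > 0 → root in [4.130000, 4.605000]
step 3: m = 4.367500, f(m) = 0.823881 > 0 → root in [4.130000, 4.367500]
step 4: m = 4.248750, f(m) = -0.079361 < 0 → root in [4.248750, 4.367500]
Midpoint of [4.248750, 4.367500] = 4.308125

4.308125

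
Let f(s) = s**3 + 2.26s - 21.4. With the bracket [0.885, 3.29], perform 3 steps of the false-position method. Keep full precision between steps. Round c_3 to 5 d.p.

f(0.885000) = -18.706746, f(3.290000) = 21.646689
step 1: c = 1.999892, f(c) = -8.881539 < 0 → new bracket [1.999892, 3.290000]
step 2: c = 2.375222, f(c) = -2.631766 < 0 → new bracket [2.375222, 3.290000]
step 3: c = 2.474383, f(c) = -0.658312 < 0 → new bracket [2.474383, 3.290000]

2.47438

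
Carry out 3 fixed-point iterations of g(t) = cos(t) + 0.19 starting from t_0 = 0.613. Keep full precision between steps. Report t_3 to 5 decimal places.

0.93942

t_1 = g(0.613000) = 1.007926
t_2 = g(1.007926) = 0.723616
t_3 = g(0.723616) = 0.939416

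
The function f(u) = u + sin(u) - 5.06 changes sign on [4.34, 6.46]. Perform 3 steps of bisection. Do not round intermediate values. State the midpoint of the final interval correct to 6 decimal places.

5.532500

f(4.340000) = -1.651461, f(6.460000) = 1.575895 (opposite signs)
step 1: m = 5.400000, f(m) = -0.432764 < 0 → root in [5.400000, 6.460000]
step 2: m = 5.930000, f(m) = 0.524112 > 0 → root in [5.400000, 5.930000]
step 3: m = 5.665000, f(m) = 0.025443 > 0 → root in [5.400000, 5.665000]
Midpoint of [5.400000, 5.665000] = 5.532500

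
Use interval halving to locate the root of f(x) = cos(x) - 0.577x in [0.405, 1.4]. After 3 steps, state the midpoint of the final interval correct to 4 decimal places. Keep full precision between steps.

f(0.405000) = 0.685417, f(1.400000) = -0.637833 (opposite signs)
step 1: m = 0.902500, f(m) = 0.098907 > 0 → root in [0.902500, 1.400000]
step 2: m = 1.151250, f(m) = -0.256925 < 0 → root in [0.902500, 1.151250]
step 3: m = 1.026875, f(m) = -0.075011 < 0 → root in [0.902500, 1.026875]
Midpoint of [0.902500, 1.026875] = 0.964687

0.9647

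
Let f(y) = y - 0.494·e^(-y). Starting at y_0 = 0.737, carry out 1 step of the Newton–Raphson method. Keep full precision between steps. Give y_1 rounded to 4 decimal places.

f'(y) = 1 + 0.494·e^(-y)
y_0 = 0.737000: f = 0.500598, f' = 1.236402 → y_1 = 0.737000 - (0.500598)/(1.236402) = 0.332118

0.3321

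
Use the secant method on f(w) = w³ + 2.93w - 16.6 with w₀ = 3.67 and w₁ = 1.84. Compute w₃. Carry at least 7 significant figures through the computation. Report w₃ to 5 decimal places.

f(w_0) = 43.583963, f(w_1) = -4.979296
w_2 = 1.840000 - (-4.979296)·(1.840000 - 3.670000)/(-4.979296 - (43.583963)) = 2.027634; f(w_2) = -2.322824
w_3 = 2.027634 - (-2.322824)·(2.027634 - 1.840000)/(-2.322824 - (-4.979296)) = 2.191701; f(w_3) = 0.349640

2.19170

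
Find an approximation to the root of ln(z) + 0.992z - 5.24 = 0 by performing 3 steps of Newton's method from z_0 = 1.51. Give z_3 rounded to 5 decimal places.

3.90819

Newton update: z ← z − f(z)/f'(z).
f'(z) = 1/z + 0.992
z_0 = 1.510000: f = -3.329970, f' = 1.654252 → z_1 = 1.510000 - (-3.329970)/(1.654252) = 3.522977
z_1 = 3.522977: f = -0.485901, f' = 1.275851 → z_2 = 3.522977 - (-0.485901)/(1.275851) = 3.903821
z_2 = 3.903821: f = -0.005453, f' = 1.248159 → z_3 = 3.903821 - (-0.005453)/(1.248159) = 3.908190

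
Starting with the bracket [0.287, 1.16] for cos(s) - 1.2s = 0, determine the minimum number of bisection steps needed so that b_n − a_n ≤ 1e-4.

14

Initial width b − a = 1.16 − 0.287 = 0.873000.
After n steps the width is (b−a)/2^n; need (b−a)/2^n ≤ 1e-4.
So n ≥ log₂(0.873000/1e-4) = log₂(8730.0000) ≈ 13.0918.
Hence n = 14.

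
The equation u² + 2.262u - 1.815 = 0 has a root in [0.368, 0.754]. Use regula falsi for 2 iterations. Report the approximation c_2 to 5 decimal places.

False-position update: c = (a·f(b) − b·f(a))/(f(b) − f(a)); replace the endpoint whose sign matches f(c).
f(0.368000) = -0.847160, f(0.754000) = 0.459064
step 1: c = 0.618343, f(c) = -0.033961 < 0 → new bracket [0.618343, 0.754000]
step 2: c = 0.627687, f(c) = -0.001180 < 0 → new bracket [0.627687, 0.754000]

0.62769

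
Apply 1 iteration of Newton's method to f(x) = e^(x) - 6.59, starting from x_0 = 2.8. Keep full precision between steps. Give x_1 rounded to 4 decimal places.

Newton update: x ← x − f(x)/f'(x).
f'(x) = e^(x)
x_0 = 2.800000: f = 9.854647, f' = 16.444647 → x_1 = 2.800000 - (9.854647)/(16.444647) = 2.200738

2.2007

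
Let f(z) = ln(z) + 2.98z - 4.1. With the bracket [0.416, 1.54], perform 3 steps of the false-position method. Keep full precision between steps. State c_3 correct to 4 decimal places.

f(0.416000) = -3.737390, f(1.540000) = 0.920982
step 1: c = 1.317780, f(c) = 0.102932 > 0 → new bracket [0.416000, 1.317780]
step 2: c = 1.293609, f(c) = 0.012392 > 0 → new bracket [0.416000, 1.293609]
step 3: c = 1.290709, f(c) = 0.001505 > 0 → new bracket [0.416000, 1.290709]

1.2907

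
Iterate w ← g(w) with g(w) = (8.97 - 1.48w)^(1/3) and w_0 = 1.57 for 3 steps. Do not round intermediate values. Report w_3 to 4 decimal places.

1.8423

w_1 = g(1.570000) = 1.880163
w_2 = g(1.880163) = 1.835841
w_3 = g(1.835841) = 1.842306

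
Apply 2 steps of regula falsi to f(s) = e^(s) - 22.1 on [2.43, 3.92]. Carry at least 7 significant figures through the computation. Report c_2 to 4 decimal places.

3.0017

f(2.430000) = -10.741118, f(3.920000) = 28.300445
step 1: c = 2.839929, f(c) = -4.985451 < 0 → new bracket [2.839929, 3.920000]
step 2: c = 3.001698, f(c) = -1.980321 < 0 → new bracket [3.001698, 3.920000]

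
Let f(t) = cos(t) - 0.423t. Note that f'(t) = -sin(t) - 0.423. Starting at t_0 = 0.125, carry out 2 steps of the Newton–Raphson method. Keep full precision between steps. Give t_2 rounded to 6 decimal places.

1.087066

t_0 = 0.125000: f = 0.939323, f' = -0.547675 → t_1 = 0.125000 - (0.939323)/(-0.547675) = 1.840110
t_1 = 1.840110: f = -1.044437, f' = -1.386954 → t_2 = 1.840110 - (-1.044437)/(-1.386954) = 1.087066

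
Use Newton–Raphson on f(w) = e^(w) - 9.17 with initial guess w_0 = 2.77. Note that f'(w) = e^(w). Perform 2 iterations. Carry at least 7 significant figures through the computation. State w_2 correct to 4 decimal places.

w_0 = 2.770000: f = 6.788634, f' = 15.958634 → w_1 = 2.770000 - (6.788634)/(15.958634) = 2.344611
w_1 = 2.344611: f = 1.259211, f' = 10.429211 → w_2 = 2.344611 - (1.259211)/(10.429211) = 2.223872

2.2239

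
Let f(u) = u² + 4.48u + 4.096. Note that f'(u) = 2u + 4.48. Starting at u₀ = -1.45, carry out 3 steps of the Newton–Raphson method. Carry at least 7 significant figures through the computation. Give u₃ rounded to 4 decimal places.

-1.2800

u_0 = -1.450000: f = -0.297500, f' = 1.580000 → u_1 = -1.450000 - (-0.297500)/(1.580000) = -1.261709
u_1 = -1.261709: f = 0.035454, f' = 1.956582 → u_2 = -1.261709 - (0.035454)/(1.956582) = -1.279829
u_2 = -1.279829: f = 0.000328, f' = 1.920342 → u_3 = -1.279829 - (0.000328)/(1.920342) = -1.280000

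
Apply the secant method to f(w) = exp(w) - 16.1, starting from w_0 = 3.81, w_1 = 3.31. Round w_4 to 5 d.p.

2.78395

Secant update: w_(k+1) = w_k − f(w_k)·(w_k − w_(k-1))/(f(w_k) − f(w_(k-1))).
f(w_0) = 29.050439, f(w_1) = 11.285125
w_2 = 3.310000 - (11.285125)·(3.310000 - 3.810000)/(11.285125 - (29.050439)) = 2.992383; f(w_2) = 3.833130
w_3 = 2.992383 - (3.833130)·(2.992383 - 3.310000)/(3.833130 - (11.285125)) = 2.829009; f(w_3) = 0.828669
w_4 = 2.829009 - (0.828669)·(2.829009 - 2.992383)/(0.828669 - (3.833130)) = 2.783948; f(w_4) = 0.082781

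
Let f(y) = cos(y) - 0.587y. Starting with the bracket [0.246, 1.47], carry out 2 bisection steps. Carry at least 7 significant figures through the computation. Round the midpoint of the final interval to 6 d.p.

f(0.246000) = 0.825492, f(1.470000) = -0.762264 (opposite signs)
step 1: m = 0.858000, f(m) = 0.150306 > 0 → root in [0.858000, 1.470000]
step 2: m = 1.164000, f(m) = -0.287599 < 0 → root in [0.858000, 1.164000]
Midpoint of [0.858000, 1.164000] = 1.011000

1.011000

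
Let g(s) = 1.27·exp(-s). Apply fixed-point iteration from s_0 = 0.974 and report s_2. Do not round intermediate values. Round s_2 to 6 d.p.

0.786237

s_1 = g(0.974000) = 0.479514
s_2 = g(0.479514) = 0.786237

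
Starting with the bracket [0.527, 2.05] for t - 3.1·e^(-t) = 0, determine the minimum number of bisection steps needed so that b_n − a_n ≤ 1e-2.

8

Initial width b − a = 2.05 − 0.527 = 1.523000.
After n steps the width is (b−a)/2^n; need (b−a)/2^n ≤ 1e-2.
So n ≥ log₂(1.523000/1e-2) = log₂(152.3000) ≈ 7.2508.
Hence n = 8.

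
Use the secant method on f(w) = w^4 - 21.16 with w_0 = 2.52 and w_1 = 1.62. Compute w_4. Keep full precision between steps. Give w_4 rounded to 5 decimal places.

f(w_0) = 19.167580, f(w_1) = -14.272525
w_2 = 1.620000 - (-14.272525)·(1.620000 - 2.520000)/(-14.272525 - (19.167580)) = 2.004128; f(w_2) = -5.027503
w_3 = 2.004128 - (-5.027503)·(2.004128 - 1.620000)/(-5.027503 - (-14.272525)) = 2.213019; f(w_3) = 2.825042
w_4 = 2.213019 - (2.825042)·(2.213019 - 2.004128)/(2.825042 - (-5.027503)) = 2.137868; f(w_4) = -0.270719

2.13787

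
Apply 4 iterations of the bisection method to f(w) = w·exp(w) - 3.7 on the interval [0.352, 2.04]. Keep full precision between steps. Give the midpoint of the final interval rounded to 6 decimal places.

f(0.352000) = -3.199488, f(2.040000) = 11.988843 (opposite signs)
step 1: m = 1.196000, f(m) = 0.255008 > 0 → root in [0.352000, 1.196000]
step 2: m = 0.774000, f(m) = -2.021641 < 0 → root in [0.774000, 1.196000]
step 3: m = 0.985000, f(m) = -1.062355 < 0 → root in [0.985000, 1.196000]
step 4: m = 1.090500, f(m) = -0.454932 < 0 → root in [1.090500, 1.196000]
Midpoint of [1.090500, 1.196000] = 1.143250

1.143250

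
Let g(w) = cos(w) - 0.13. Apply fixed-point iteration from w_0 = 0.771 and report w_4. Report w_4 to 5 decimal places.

w_1 = g(0.771000) = 0.587214
w_2 = g(0.587214) = 0.702487
w_3 = g(0.702487) = 0.633237
w_4 = g(0.633237) = 0.676116

0.67612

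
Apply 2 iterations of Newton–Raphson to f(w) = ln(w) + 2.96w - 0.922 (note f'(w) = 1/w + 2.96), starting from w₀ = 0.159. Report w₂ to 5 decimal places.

0.52071

Newton update: w ← w − f(w)/f'(w).
w_0 = 0.159000: f = -2.290211, f' = 9.249308 → w_1 = 0.159000 - (-2.290211)/(9.249308) = 0.406609
w_1 = 0.406609: f = -0.618341, f' = 5.419366 → w_2 = 0.406609 - (-0.618341)/(5.419366) = 0.520707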